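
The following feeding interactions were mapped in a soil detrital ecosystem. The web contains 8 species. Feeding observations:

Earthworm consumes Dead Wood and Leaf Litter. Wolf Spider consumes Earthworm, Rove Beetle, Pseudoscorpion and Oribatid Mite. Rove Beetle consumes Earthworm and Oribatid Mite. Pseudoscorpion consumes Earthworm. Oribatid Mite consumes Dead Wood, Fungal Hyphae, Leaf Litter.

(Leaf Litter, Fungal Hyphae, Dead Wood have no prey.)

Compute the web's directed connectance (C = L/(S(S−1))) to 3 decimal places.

C = 0.214

The web has S = 8 species and L = 12 feeding links.
C = L / (S(S−1)) = 12 / 56 = 0.2143 ≈ 0.214.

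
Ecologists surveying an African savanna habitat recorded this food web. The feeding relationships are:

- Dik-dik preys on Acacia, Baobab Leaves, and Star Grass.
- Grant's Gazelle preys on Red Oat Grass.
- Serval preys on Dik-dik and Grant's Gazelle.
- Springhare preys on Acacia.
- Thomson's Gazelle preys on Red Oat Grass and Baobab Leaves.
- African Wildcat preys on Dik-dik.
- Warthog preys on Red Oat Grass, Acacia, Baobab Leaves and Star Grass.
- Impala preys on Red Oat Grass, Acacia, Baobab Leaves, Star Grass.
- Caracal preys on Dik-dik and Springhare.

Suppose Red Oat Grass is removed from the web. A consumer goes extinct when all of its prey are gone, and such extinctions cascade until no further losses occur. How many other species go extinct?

1

Remove Red Oat Grass.
Round 1: Grant's Gazelle (all prey gone) → extinct.
No further losses. Total secondary extinctions: 1.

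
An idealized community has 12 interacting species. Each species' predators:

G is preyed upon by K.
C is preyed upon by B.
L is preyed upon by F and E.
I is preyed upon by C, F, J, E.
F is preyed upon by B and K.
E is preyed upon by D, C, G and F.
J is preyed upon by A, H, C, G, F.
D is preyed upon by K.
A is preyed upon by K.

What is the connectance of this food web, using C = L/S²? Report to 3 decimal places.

C = 0.146

The web has S = 12 species and L = 21 feeding links.
C = L / S² = 21 / 144 = 0.1458 ≈ 0.146.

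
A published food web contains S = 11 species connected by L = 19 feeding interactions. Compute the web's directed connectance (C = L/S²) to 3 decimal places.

C = 0.157

The web has S = 11 species and L = 19 feeding links.
C = L / S² = 19 / 121 = 0.1570 ≈ 0.157.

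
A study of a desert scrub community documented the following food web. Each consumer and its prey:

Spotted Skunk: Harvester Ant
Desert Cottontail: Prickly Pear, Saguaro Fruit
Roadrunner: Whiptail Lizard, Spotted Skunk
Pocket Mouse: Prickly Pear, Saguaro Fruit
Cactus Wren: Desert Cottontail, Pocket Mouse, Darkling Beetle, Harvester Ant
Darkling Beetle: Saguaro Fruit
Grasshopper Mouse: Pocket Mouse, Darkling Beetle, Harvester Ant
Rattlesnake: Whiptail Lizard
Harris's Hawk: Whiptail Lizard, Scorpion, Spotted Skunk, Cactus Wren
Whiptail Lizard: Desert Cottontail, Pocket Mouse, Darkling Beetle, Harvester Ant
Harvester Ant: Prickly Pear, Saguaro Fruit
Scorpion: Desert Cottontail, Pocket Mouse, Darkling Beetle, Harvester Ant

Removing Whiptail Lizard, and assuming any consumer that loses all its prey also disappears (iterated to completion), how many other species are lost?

Remove Whiptail Lizard.
Round 1: Rattlesnake (all prey gone) → extinct.
No further losses. Total secondary extinctions: 1.

1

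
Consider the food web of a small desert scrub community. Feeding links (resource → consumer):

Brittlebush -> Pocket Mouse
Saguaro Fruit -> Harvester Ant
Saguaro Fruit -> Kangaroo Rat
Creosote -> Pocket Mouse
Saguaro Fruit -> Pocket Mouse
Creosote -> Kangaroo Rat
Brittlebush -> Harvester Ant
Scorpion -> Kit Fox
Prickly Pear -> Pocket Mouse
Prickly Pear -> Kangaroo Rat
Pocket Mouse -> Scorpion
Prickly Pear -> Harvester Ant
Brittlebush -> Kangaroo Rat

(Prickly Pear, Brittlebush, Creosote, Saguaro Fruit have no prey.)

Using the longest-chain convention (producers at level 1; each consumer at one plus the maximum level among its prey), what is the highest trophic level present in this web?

4

Producers (level 1): Prickly Pear, Brittlebush, Creosote, Saguaro Fruit.
Prickly Pear → Pocket Mouse → Scorpion → Kit Fox gives Kit Fox level 4.
No species has a prey at level 4, so no species reaches level 5.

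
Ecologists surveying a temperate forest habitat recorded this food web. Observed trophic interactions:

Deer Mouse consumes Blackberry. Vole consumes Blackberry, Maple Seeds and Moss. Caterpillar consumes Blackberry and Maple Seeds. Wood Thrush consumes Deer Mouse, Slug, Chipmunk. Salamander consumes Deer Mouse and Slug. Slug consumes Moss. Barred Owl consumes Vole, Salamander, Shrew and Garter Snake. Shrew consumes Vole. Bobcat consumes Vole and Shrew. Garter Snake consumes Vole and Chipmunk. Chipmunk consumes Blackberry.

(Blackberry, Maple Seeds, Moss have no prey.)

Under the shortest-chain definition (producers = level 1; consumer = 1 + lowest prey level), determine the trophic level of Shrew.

Blackberry is a producer → level 1.
Vole eats Blackberry → level 2.
Shrew eats Vole → level 3.
No prey of Shrew is below level 2, so 3 is the minimum.

Trophic level 3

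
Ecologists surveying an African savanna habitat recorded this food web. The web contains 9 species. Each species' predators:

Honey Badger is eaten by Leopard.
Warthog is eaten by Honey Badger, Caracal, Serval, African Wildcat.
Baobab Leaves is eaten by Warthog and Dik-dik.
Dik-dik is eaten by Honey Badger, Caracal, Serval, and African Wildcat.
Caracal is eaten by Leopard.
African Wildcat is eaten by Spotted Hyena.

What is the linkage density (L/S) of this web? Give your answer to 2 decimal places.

L/S = 1.44

There are L = 13 links among S = 9 species.
L/S = 13/9 = 1.4444 ≈ 1.44.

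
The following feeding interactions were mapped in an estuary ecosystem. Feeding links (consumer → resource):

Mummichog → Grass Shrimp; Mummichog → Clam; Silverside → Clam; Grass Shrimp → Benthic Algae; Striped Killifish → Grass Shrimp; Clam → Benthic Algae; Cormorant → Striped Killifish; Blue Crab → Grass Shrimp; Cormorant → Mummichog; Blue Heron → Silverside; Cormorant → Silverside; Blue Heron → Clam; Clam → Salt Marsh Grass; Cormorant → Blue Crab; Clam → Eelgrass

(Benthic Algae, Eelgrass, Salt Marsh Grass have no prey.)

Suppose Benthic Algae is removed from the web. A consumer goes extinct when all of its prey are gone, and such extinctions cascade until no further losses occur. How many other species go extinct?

3

Remove Benthic Algae.
Round 1: Grass Shrimp (all prey gone) → extinct.
Round 2: Blue Crab (all prey gone), Striped Killifish (all prey gone) → extinct.
No further losses. Total secondary extinctions: 3.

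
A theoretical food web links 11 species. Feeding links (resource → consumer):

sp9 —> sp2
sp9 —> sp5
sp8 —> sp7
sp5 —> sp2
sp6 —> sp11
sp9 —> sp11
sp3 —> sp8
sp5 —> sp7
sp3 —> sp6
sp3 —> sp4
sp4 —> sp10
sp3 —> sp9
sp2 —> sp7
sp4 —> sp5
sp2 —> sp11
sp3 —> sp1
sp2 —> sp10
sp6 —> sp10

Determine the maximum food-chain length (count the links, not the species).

One longest chain: sp3 → sp9 → sp5 → sp2 → sp10.
It has 5 species and 4 links.

4 links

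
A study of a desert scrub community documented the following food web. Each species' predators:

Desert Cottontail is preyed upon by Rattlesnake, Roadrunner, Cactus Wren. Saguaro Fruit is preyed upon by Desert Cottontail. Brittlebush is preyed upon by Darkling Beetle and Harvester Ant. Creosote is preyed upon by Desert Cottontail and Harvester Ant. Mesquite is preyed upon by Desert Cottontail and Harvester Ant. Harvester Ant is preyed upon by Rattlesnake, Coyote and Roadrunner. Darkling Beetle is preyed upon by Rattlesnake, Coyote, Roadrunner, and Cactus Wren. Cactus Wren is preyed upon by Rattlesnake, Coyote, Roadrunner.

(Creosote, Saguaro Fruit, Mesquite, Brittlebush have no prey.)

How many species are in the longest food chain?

One longest chain: Creosote → Desert Cottontail → Cactus Wren → Roadrunner.
It has 4 species and 3 links.

4 species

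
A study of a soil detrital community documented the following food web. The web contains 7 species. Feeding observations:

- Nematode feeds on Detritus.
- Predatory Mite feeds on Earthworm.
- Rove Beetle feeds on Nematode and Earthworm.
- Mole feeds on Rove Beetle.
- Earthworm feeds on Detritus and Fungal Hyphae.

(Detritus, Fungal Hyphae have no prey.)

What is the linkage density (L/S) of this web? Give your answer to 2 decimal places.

There are L = 7 links among S = 7 species.
L/S = 7/7 = 1.0000 ≈ 1.00.

L/S = 1.00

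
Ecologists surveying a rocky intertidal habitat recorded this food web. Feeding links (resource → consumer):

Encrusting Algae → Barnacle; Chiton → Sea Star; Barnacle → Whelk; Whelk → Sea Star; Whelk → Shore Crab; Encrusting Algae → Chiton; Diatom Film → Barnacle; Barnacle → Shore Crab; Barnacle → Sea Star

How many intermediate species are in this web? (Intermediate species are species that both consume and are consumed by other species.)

3

Intermediate species (has both prey and predators): Chiton, Barnacle, Whelk.
Count: 3.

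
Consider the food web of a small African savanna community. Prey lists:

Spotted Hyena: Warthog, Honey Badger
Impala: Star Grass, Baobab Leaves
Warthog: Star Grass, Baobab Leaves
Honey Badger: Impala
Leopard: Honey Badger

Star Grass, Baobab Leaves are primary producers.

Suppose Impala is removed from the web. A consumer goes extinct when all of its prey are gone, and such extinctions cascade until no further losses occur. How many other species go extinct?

2

Remove Impala.
Round 1: Honey Badger (all prey gone) → extinct.
Round 2: Leopard (all prey gone) → extinct.
No further losses. Total secondary extinctions: 2.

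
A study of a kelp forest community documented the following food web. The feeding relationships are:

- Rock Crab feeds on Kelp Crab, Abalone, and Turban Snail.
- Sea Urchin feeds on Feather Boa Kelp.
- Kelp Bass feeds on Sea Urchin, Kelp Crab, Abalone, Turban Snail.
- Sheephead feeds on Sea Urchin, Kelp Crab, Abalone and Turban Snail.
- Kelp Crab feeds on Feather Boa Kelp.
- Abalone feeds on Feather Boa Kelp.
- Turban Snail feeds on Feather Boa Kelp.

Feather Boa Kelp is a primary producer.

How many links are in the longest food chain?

One longest chain: Feather Boa Kelp → Kelp Crab → Rock Crab.
It has 3 species and 2 links.

2 links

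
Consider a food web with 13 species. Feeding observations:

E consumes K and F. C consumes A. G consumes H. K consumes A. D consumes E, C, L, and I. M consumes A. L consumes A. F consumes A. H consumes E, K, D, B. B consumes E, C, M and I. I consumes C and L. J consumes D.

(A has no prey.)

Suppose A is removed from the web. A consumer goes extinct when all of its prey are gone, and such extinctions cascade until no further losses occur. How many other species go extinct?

Remove A.
Round 1: M (all prey gone), F (all prey gone), C (all prey gone), L (all prey gone), K (all prey gone) → extinct.
Round 2: E (all prey gone), I (all prey gone) → extinct.
Round 3: D (all prey gone), B (all prey gone) → extinct.
Round 4: J (all prey gone), H (all prey gone) → extinct.
Round 5: G (all prey gone) → extinct.
No further losses. Total secondary extinctions: 12.

12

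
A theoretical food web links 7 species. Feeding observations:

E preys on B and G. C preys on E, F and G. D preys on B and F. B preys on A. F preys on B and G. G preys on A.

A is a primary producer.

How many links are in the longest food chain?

One longest chain: A → G → F → D.
It has 4 species and 3 links.

3 links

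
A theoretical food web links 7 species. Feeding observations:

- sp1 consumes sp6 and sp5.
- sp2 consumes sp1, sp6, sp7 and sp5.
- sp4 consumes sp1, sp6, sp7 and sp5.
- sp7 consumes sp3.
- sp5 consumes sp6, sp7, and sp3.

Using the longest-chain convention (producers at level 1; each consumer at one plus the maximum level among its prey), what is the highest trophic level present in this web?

5

Producers (level 1): sp6, sp3.
sp3 → sp7 → sp5 → sp1 → sp2 gives sp2 level 5.
No species has a prey at level 5, so no species reaches level 6.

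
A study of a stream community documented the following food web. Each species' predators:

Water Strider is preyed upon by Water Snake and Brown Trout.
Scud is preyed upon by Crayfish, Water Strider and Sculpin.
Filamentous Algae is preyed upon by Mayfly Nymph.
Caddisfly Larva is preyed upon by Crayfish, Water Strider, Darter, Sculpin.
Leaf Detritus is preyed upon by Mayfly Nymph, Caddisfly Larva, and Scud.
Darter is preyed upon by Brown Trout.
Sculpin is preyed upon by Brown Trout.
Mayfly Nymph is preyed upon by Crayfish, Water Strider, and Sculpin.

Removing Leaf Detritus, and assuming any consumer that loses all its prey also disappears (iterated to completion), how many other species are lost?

Remove Leaf Detritus.
Round 1: Scud (all prey gone), Caddisfly Larva (all prey gone) → extinct.
Round 2: Darter (all prey gone) → extinct.
No further losses. Total secondary extinctions: 3.

3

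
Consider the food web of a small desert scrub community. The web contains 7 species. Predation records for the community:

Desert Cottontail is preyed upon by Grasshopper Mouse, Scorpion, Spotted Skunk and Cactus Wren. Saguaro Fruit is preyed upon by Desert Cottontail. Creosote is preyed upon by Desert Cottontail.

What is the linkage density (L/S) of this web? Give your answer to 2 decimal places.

There are L = 6 links among S = 7 species.
L/S = 6/7 = 0.8571 ≈ 0.86.

L/S = 0.86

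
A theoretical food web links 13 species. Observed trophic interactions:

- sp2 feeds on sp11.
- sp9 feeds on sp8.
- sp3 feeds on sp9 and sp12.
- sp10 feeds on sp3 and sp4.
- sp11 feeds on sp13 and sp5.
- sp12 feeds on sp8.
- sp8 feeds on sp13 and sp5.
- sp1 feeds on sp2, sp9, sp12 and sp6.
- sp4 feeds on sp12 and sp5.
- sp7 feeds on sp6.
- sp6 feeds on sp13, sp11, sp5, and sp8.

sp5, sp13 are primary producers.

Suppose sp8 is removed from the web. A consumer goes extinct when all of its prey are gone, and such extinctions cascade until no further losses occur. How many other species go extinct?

Remove sp8.
Round 1: sp9 (all prey gone), sp12 (all prey gone) → extinct.
Round 2: sp3 (all prey gone) → extinct.
No further losses. Total secondary extinctions: 3.

3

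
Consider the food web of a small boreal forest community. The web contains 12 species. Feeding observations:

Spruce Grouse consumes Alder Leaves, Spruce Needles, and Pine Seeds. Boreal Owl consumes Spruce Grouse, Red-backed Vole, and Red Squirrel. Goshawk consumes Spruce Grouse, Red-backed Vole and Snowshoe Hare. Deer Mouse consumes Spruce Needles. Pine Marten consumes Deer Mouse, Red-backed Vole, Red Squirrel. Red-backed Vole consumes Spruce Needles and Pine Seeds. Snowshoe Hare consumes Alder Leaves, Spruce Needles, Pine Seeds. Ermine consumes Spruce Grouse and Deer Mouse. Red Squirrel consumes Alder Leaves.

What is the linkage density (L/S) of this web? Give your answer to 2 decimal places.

L/S = 1.75

There are L = 21 links among S = 12 species.
L/S = 21/12 = 1.7500 ≈ 1.75.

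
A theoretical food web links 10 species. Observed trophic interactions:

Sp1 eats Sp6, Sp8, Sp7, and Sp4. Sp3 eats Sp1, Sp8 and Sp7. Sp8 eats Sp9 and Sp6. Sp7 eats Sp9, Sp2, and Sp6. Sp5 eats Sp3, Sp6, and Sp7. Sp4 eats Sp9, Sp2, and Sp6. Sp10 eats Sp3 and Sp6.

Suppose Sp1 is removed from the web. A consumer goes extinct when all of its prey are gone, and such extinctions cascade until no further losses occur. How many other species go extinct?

Remove Sp1.
Every predator of it retains at least one other prey: Sp3 still has Sp8, Sp7.
No consumer loses all prey, so no secondary extinctions occur.

0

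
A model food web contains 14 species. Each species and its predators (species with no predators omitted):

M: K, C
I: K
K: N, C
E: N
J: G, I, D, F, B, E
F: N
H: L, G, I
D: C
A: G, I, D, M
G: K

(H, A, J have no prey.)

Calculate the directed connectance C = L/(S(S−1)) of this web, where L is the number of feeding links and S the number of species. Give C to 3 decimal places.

The web has S = 14 species and L = 22 feeding links.
C = L / (S(S−1)) = 22 / 182 = 0.1209 ≈ 0.121.

C = 0.121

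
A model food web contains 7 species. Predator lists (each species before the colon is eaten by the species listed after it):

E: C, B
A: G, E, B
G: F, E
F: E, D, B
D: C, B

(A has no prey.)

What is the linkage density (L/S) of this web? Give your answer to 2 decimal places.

L/S = 1.71

There are L = 12 links among S = 7 species.
L/S = 12/7 = 1.7143 ≈ 1.71.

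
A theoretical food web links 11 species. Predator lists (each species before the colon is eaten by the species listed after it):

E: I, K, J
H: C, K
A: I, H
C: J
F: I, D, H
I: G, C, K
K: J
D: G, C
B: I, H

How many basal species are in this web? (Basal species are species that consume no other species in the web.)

Basal species (no prey listed): E, F, A, B.
Count: 4.

4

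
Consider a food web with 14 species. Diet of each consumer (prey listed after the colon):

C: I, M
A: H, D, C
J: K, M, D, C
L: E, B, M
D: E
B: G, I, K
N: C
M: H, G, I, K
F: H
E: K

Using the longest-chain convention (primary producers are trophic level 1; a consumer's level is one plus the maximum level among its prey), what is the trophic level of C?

Trophic level 3

H is a producer → level 1.
M eats H (level 1); other prey at levels: G 1, I 1, K 1 → level 2.
C eats M (level 2); other prey at levels: I 1 → level 3.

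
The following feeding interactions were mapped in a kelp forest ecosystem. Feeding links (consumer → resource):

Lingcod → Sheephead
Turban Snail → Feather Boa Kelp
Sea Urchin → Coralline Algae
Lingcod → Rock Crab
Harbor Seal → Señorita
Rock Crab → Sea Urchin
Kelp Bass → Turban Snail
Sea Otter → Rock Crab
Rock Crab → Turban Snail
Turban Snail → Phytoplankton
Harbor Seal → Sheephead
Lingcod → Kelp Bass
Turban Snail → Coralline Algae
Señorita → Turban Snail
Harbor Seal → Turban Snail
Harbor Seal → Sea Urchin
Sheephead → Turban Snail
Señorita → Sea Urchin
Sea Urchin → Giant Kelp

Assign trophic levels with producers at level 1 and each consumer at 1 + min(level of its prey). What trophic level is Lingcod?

Coralline Algae is a producer → level 1.
Turban Snail eats Coralline Algae → level 2.
Rock Crab eats Turban Snail → level 3.
Lingcod eats Rock Crab → level 4.
No prey of Lingcod is below level 3, so 4 is the minimum.

Trophic level 4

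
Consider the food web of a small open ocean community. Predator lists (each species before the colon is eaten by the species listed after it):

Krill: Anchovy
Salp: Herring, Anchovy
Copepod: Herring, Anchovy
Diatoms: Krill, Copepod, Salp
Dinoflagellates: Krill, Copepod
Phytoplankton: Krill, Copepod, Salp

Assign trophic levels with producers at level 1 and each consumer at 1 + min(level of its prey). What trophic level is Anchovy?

Dinoflagellates is a producer → level 1.
Krill eats Dinoflagellates → level 2.
Anchovy eats Krill → level 3.
No prey of Anchovy is below level 2, so 3 is the minimum.

Trophic level 3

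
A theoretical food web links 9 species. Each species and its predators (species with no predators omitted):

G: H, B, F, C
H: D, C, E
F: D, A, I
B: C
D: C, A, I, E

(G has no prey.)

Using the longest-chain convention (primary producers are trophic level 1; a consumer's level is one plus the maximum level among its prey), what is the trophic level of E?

Trophic level 4

G is a producer → level 1.
H eats G → level 2.
D eats H (level 2); other prey at levels: F 2 → level 3.
E eats D (level 3); other prey at levels: H 2 → level 4.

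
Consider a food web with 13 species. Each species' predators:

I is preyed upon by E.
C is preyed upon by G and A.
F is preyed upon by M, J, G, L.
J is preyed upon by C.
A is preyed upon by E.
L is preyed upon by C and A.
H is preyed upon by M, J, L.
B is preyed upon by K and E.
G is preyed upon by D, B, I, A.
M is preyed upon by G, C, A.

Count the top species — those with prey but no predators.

Top species (has prey, but nothing eats it): D, E, K.
Count: 3.

3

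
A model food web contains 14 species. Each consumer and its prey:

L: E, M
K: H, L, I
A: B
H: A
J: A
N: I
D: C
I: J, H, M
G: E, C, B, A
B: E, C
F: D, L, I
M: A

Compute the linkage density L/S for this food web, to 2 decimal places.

L/S = 1.64

There are L = 23 links among S = 14 species.
L/S = 23/14 = 1.6429 ≈ 1.64.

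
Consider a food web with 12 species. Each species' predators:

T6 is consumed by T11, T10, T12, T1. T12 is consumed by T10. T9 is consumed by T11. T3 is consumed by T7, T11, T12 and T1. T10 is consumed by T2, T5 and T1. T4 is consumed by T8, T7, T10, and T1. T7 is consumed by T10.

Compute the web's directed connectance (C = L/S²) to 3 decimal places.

C = 0.125

The web has S = 12 species and L = 18 feeding links.
C = L / S² = 18 / 144 = 0.1250 ≈ 0.125.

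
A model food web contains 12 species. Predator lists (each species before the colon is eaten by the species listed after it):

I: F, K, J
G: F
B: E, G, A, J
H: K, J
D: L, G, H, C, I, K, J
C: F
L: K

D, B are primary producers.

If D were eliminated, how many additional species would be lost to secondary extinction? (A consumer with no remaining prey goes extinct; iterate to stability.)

5

Remove D.
Round 1: L (all prey gone), H (all prey gone), C (all prey gone), I (all prey gone) → extinct.
Round 2: K (all prey gone) → extinct.
No further losses. Total secondary extinctions: 5.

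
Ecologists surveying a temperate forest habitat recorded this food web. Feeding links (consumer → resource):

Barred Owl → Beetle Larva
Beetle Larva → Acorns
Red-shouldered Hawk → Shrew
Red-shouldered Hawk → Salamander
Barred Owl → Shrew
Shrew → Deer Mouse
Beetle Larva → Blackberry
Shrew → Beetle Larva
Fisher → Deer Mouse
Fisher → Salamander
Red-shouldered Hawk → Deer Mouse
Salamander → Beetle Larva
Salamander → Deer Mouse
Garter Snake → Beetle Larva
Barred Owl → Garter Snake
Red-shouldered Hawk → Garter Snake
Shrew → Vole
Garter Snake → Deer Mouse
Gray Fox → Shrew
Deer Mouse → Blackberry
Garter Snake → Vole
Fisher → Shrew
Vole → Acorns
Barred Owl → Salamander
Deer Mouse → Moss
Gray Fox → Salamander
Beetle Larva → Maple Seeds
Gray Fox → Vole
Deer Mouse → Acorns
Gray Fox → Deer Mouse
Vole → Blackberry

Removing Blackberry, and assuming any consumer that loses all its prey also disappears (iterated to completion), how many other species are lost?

0

Remove Blackberry.
Every predator of it retains at least one other prey: Vole still has Acorns; Beetle Larva still has Maple Seeds, Acorns; Deer Mouse still has Moss, Acorns.
No consumer loses all prey, so no secondary extinctions occur.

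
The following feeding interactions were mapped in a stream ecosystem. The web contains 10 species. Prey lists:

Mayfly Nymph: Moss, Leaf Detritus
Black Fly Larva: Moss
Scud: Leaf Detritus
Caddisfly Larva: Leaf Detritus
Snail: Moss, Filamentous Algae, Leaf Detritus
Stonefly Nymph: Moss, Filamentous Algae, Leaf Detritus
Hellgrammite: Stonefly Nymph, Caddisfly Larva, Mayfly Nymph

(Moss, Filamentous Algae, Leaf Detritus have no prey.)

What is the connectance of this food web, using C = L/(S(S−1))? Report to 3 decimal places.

C = 0.156

The web has S = 10 species and L = 14 feeding links.
C = L / (S(S−1)) = 14 / 90 = 0.1556 ≈ 0.156.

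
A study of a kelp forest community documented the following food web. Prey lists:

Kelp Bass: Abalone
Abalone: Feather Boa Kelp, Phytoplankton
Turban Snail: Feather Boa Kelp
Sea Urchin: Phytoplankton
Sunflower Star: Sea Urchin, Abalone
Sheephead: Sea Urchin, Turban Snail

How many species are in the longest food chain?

3 species

One longest chain: Feather Boa Kelp → Abalone → Kelp Bass.
It has 3 species and 2 links.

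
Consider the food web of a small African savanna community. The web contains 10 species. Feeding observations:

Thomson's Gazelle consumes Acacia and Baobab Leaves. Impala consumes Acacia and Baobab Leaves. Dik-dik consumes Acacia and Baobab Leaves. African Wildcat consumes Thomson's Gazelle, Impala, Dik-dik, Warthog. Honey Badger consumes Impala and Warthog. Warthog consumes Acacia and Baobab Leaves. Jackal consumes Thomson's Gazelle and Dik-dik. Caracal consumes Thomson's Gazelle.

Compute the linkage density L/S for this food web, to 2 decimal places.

There are L = 17 links among S = 10 species.
L/S = 17/10 = 1.7000 ≈ 1.70.

L/S = 1.70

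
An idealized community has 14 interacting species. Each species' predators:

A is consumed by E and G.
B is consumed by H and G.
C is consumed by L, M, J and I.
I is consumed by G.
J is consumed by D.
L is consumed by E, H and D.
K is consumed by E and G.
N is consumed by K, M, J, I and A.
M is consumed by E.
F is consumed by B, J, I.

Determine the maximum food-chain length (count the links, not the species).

2 links

One longest chain: N → M → E.
It has 3 species and 2 links.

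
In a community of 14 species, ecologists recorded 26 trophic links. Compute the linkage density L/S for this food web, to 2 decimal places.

L/S = 1.86

There are L = 26 links among S = 14 species.
L/S = 26/14 = 1.8571 ≈ 1.86.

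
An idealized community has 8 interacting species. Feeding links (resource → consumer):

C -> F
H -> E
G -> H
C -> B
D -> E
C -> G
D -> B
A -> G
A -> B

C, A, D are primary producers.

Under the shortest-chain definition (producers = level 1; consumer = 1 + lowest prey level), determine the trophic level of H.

Trophic level 3

C is a producer → level 1.
G eats C → level 2.
H eats G → level 3.
No prey of H is below level 2, so 3 is the minimum.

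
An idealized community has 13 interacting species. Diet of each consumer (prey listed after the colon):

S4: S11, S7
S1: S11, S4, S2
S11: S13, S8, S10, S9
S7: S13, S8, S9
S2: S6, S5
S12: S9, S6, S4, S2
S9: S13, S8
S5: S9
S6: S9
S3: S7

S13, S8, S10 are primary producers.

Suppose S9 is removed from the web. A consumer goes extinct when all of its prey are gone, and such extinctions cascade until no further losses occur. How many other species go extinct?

3

Remove S9.
Round 1: S6 (all prey gone), S5 (all prey gone) → extinct.
Round 2: S2 (all prey gone) → extinct.
No further losses. Total secondary extinctions: 3.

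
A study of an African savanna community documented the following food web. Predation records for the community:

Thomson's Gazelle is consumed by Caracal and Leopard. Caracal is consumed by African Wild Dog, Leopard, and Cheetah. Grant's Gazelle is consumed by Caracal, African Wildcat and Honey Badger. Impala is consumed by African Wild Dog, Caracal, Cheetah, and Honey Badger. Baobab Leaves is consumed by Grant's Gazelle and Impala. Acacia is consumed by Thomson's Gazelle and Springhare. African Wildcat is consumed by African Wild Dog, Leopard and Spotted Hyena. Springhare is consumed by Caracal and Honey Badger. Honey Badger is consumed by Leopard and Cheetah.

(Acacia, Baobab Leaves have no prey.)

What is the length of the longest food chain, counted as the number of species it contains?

4 species

One longest chain: Baobab Leaves → Grant's Gazelle → African Wildcat → Spotted Hyena.
It has 4 species and 3 links.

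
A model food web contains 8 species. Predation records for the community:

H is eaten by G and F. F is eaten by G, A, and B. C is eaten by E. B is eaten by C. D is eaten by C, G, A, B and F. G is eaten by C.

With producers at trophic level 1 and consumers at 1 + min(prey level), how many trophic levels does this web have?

Producers (level 1): H, D.
Following each consumer down to its lowest-level prey: D → C → E (levels 1 through 3).
All prey of E (C 2) are at level 2 or above, so E is at level 1 + 2 = 3.
Every consumer has at least one prey at level 2 or below, so none exceeds level 3.

3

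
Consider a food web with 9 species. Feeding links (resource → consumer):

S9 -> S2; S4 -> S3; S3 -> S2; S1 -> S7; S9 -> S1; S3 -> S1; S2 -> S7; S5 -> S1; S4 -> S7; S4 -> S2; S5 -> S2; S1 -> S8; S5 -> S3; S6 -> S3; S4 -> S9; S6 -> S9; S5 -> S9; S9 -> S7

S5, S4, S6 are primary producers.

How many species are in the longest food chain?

4 species

One longest chain: S5 → S9 → S1 → S8.
It has 4 species and 3 links.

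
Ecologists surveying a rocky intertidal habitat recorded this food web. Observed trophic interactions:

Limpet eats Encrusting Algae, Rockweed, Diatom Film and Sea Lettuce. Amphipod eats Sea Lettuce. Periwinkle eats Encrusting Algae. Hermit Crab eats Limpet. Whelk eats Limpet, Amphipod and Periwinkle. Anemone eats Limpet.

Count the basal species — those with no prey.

Basal species (no prey listed): Diatom Film, Encrusting Algae, Sea Lettuce, Rockweed.
Count: 4.

4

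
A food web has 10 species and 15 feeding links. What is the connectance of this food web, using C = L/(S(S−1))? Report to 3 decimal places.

C = 0.167

The web has S = 10 species and L = 15 feeding links.
C = L / (S(S−1)) = 15 / 90 = 0.1667 ≈ 0.167.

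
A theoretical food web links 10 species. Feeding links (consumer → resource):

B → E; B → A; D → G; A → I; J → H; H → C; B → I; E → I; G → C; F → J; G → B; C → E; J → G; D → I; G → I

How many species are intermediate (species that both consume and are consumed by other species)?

Intermediate species (has both prey and predators): E, A, C, B, G, H, J.
Count: 7.

7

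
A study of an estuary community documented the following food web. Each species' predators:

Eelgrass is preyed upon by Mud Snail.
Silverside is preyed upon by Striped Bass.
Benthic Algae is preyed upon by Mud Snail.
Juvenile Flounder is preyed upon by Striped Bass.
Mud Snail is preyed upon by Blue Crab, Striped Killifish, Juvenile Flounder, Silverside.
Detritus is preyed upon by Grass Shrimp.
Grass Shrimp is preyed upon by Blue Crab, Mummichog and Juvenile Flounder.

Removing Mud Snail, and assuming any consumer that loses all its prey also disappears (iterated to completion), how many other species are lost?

2

Remove Mud Snail.
Round 1: Striped Killifish (all prey gone), Silverside (all prey gone) → extinct.
No further losses. Total secondary extinctions: 2.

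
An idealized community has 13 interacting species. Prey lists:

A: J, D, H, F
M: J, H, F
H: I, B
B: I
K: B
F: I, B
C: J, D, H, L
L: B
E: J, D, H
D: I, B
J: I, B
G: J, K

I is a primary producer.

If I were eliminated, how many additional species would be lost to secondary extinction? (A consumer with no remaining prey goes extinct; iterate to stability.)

12

Remove I.
Round 1: B (all prey gone) → extinct.
Round 2: J (all prey gone), D (all prey gone), K (all prey gone), H (all prey gone), F (all prey gone), L (all prey gone) → extinct.
Round 3: E (all prey gone), M (all prey gone), C (all prey gone), G (all prey gone), A (all prey gone) → extinct.
No further losses. Total secondary extinctions: 12.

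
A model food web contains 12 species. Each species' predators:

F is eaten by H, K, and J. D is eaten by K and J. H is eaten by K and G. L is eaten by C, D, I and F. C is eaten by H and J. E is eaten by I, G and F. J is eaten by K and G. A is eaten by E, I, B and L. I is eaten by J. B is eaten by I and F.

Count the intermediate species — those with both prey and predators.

Intermediate species (has both prey and predators): L, E, B, I, C, F, D, H, J.
Count: 9.

9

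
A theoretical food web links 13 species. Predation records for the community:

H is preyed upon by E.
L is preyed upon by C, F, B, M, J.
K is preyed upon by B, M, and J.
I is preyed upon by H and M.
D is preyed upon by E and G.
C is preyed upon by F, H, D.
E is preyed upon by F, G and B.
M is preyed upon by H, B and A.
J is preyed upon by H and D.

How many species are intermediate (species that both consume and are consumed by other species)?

Intermediate species (has both prey and predators): C, J, M, H, D, E.
Count: 6.

6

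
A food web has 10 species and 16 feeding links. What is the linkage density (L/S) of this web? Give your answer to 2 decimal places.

L/S = 1.60

There are L = 16 links among S = 10 species.
L/S = 16/10 = 1.6000 ≈ 1.60.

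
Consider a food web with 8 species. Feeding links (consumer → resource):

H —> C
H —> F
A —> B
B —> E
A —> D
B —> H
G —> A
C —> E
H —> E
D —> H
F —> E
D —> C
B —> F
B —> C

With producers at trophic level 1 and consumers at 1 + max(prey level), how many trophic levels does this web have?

6

Producers (level 1): E.
E → C → H → B → A → G gives G level 6.
No species has a prey at level 6, so no species reaches level 7.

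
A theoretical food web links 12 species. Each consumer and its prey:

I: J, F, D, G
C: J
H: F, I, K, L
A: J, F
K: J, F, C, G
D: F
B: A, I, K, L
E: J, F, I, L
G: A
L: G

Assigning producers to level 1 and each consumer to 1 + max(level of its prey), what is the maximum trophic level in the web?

Producers (level 1): J, F.
J → A → G → L → H gives H level 5.
No species has a prey at level 5, so no species reaches level 6.

5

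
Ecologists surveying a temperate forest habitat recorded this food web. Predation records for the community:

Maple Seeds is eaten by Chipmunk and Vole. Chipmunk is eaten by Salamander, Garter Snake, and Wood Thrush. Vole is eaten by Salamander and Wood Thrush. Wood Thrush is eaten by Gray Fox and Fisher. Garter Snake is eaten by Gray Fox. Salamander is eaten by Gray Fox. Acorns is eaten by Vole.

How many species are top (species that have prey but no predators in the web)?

Top species (has prey, but nothing eats it): Fisher, Gray Fox.
Count: 2.

2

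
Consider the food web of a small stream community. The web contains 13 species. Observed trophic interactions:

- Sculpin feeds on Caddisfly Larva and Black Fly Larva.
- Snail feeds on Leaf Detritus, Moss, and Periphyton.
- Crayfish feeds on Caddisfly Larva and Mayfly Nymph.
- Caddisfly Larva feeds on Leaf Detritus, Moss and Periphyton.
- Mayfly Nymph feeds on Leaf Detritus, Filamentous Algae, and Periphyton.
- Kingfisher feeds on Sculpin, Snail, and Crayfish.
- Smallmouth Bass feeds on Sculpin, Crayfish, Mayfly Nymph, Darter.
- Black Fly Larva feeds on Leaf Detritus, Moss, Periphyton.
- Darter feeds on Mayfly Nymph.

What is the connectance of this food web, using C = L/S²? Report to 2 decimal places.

C = 0.14

The web has S = 13 species and L = 24 feeding links.
C = L / S² = 24 / 169 = 0.1420 ≈ 0.14.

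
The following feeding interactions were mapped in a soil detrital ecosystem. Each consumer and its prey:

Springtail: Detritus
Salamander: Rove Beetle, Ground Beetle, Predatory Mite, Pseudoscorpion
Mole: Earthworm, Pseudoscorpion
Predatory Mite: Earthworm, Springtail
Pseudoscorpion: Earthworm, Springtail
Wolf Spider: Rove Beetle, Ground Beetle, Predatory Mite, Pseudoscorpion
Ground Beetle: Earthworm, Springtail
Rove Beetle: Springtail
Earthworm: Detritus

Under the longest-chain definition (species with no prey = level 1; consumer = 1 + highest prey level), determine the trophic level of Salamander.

Trophic level 4

Detritus has no prey (basal) → level 1.
Springtail eats Detritus → level 2.
Rove Beetle eats Springtail → level 3.
Salamander eats Rove Beetle (level 3); other prey at levels: Ground Beetle 3, Predatory Mite 3, Pseudoscorpion 3 → level 4.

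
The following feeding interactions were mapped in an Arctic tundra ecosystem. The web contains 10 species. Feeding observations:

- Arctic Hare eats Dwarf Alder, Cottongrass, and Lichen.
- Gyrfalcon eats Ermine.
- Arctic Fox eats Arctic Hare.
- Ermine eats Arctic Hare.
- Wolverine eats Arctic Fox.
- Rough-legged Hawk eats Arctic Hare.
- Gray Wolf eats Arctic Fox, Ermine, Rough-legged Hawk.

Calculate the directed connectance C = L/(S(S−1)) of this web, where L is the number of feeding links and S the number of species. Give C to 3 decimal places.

The web has S = 10 species and L = 11 feeding links.
C = L / (S(S−1)) = 11 / 90 = 0.1222 ≈ 0.122.

C = 0.122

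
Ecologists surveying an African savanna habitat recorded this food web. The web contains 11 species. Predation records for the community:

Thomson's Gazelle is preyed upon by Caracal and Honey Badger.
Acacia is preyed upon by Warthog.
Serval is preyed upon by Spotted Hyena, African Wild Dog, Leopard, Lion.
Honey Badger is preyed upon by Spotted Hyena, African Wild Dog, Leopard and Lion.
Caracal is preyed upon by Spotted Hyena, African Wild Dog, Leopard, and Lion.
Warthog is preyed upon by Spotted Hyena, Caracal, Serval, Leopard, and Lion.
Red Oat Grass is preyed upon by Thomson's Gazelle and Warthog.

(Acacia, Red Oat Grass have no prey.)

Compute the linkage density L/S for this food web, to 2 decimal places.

There are L = 22 links among S = 11 species.
L/S = 22/11 = 2.0000 ≈ 2.00.

L/S = 2.00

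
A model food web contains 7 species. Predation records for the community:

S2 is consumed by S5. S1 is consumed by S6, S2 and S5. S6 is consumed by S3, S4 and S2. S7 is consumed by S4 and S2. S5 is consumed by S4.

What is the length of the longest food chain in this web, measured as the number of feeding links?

4 links

One longest chain: S1 → S6 → S2 → S5 → S4.
It has 5 species and 4 links.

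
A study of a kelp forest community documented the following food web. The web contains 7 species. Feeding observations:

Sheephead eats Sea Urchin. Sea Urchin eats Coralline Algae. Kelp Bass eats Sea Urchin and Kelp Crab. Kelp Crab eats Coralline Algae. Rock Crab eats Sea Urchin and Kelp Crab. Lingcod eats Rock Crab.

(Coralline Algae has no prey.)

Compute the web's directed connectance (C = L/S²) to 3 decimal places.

C = 0.163

The web has S = 7 species and L = 8 feeding links.
C = L / S² = 8 / 49 = 0.1633 ≈ 0.163.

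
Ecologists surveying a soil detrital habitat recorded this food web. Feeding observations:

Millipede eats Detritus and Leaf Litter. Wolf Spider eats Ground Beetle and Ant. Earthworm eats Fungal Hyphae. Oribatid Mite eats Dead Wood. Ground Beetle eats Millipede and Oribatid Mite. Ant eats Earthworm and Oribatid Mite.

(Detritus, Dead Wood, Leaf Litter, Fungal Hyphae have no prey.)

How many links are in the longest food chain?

One longest chain: Dead Wood → Oribatid Mite → Ant → Wolf Spider.
It has 4 species and 3 links.

3 links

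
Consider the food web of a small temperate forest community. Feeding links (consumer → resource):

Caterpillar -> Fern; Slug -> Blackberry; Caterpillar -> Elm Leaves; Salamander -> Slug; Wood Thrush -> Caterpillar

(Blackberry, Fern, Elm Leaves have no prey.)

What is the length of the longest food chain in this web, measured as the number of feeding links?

One longest chain: Fern → Caterpillar → Wood Thrush.
It has 3 species and 2 links.

2 links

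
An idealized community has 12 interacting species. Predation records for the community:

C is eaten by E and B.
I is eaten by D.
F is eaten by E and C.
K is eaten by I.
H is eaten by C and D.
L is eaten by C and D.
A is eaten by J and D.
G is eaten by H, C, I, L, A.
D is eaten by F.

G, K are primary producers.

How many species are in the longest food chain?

6 species

One longest chain: G → H → D → F → C → B.
It has 6 species and 5 links.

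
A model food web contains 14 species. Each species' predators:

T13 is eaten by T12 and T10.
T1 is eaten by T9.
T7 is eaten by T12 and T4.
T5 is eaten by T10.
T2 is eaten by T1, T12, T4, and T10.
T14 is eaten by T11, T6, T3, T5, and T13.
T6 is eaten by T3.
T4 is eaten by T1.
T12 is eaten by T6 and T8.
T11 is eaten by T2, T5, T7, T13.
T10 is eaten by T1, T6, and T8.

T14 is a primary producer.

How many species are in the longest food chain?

6 species

One longest chain: T14 → T11 → T5 → T10 → T6 → T3.
It has 6 species and 5 links.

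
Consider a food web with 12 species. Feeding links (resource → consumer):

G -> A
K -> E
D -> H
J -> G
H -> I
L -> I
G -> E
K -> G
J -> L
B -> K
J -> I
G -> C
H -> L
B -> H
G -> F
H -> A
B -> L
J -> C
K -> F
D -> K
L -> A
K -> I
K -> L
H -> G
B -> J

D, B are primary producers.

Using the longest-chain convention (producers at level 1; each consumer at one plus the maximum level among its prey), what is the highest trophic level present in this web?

4

Producers (level 1): D, B.
B → J → L → I gives I level 4.
No species has a prey at level 4, so no species reaches level 5.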